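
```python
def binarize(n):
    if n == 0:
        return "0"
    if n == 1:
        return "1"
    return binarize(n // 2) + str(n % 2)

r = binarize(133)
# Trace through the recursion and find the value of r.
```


binarize(133)
= binarize(66) + "1"
= binarize(33) + "0" + "1"
= binarize(16) + "1" + "0" + "1"
= binarize(8) + "0" + "1" + "0" + "1"
= binarize(4) + "0" + "0" + "1" + "0" + "1"
= binarize(2) + "0" + "0" + "0" + "1" + "0" + "1"
= binarize(1) + "0" + "0" + "0" + "0" + "1" + "0" + "1"
= "1" + "0" + "0" + "0" + "0" + "1" + "0" + "1"
= "10000101"


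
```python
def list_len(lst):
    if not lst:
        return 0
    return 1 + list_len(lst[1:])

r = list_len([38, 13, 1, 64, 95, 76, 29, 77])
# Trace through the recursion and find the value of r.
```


list_len([38, 13, 1, 64, 95, 76, 29, 77])
= 1 + list_len([13, 1, 64, 95, 76, 29, 77])
= 1 + 1 + list_len([1, 64, 95, 76, 29, 77])
= 1 + 1 + 1 + list_len([64, 95, 76, 29, 77])
= 1 + 1 + 1 + 1 + list_len([95, 76, 29, 77])
= 1 + 1 + 1 + 1 + 1 + list_len([76, 29, 77])
= 1 + 1 + 1 + 1 + 1 + 1 + list_len([29, 77])
= 1 + 1 + 1 + 1 + 1 + 1 + 1 + list_len([77])
= 1 + 1 + 1 + 1 + 1 + 1 + 1 + 1 + list_len([])
= 1 + 1 + 1 + 1 + 1 + 1 + 1 + 1 + 0
= 8


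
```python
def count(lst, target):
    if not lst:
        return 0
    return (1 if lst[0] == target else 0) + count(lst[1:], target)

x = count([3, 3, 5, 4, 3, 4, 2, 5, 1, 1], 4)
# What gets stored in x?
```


count([3, 3, 5, 4, 3, 4, 2, 5, 1, 1], 4)
lst[0]=3 != 4: 0 + count([3, 5, 4, 3, 4, 2, 5, 1, 1], 4)
lst[0]=3 != 4: 0 + count([5, 4, 3, 4, 2, 5, 1, 1], 4)
lst[0]=5 != 4: 0 + count([4, 3, 4, 2, 5, 1, 1], 4)
lst[0]=4 == 4: 1 + count([3, 4, 2, 5, 1, 1], 4)
lst[0]=3 != 4: 0 + count([4, 2, 5, 1, 1], 4)
lst[0]=4 == 4: 1 + count([2, 5, 1, 1], 4)
lst[0]=2 != 4: 0 + count([5, 1, 1], 4)
lst[0]=5 != 4: 0 + count([1, 1], 4)
lst[0]=1 != 4: 0 + count([1], 4)
lst[0]=1 != 4: 0 + count([], 4)
= 2


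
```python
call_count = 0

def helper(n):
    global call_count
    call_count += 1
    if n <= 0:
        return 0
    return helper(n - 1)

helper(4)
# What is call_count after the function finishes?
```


helper(4) calls helper(3) calls ... calls helper(0)
Total calls: 4 + 1 (for base case) = 5


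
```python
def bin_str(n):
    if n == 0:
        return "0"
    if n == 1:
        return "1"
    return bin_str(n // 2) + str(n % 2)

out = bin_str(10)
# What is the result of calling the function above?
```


bin_str(10)
= bin_str(5) + "0"
= bin_str(2) + "1" + "0"
= bin_str(1) + "0" + "1" + "0"
= "1" + "0" + "1" + "0"
= "1010"


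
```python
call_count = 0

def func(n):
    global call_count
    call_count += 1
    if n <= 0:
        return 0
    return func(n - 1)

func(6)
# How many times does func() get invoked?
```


func(6) calls func(5) calls ... calls func(0)
Total calls: 6 + 1 (for base case) = 7


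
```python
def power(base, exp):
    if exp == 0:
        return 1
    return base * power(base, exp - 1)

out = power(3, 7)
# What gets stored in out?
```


power(3, 7)
= 3 * power(3, 6)
= 3 * 3 * power(3, 5)
= 3 * 3 * 3 * power(3, 4)
= 3 * 3 * 3 * 3 * power(3, 3)
= 3 * 3 * 3 * 3 * 3 * power(3, 2)
= 3 * 3 * 3 * 3 * 3 * 3 * power(3, 1)
= 3 * 3 * 3 * 3 * 3 * 3 * 3 * power(3, 0)
= 3 * 3 * 3 * 3 * 3 * 3 * 3 * 1
= 2187


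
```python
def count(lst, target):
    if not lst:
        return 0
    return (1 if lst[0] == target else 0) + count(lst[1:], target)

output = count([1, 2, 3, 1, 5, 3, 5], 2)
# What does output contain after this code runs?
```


count([1, 2, 3, 1, 5, 3, 5], 2)
lst[0]=1 != 2: 0 + count([2, 3, 1, 5, 3, 5], 2)
lst[0]=2 == 2: 1 + count([3, 1, 5, 3, 5], 2)
lst[0]=3 != 2: 0 + count([1, 5, 3, 5], 2)
lst[0]=1 != 2: 0 + count([5, 3, 5], 2)
lst[0]=5 != 2: 0 + count([3, 5], 2)
lst[0]=3 != 2: 0 + count([5], 2)
lst[0]=5 != 2: 0 + count([], 2)
= 1


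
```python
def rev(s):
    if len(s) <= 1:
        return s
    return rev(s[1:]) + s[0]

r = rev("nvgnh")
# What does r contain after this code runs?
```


rev("nvgnh")
= rev("vgnh") + "n"
= rev("gnh") + "v" + "n"
= rev("nh") + "g" + "v" + "n"
= rev("h") + "n" + "g" + "v" + "n"
= "h" + "n" + "g" + "v" + "n"
= "hngvn"


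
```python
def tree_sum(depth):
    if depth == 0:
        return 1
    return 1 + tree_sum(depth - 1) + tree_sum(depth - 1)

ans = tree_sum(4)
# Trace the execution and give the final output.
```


tree_sum(4)
= 1 + tree_sum(3) + tree_sum(3)
= 1 + 2 * tree_sum(3)
tree_sum(k) = 2^(k+1) - 1
tree_sum(0) = 1
tree_sum(1) = 3
tree_sum(2) = 7
tree_sum(3) = 15
tree_sum(4) = 31
tree_sum(4) = 2^5 - 1 = 31


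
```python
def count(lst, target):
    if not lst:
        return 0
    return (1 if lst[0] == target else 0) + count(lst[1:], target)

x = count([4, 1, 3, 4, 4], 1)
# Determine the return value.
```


count([4, 1, 3, 4, 4], 1)
lst[0]=4 != 1: 0 + count([1, 3, 4, 4], 1)
lst[0]=1 == 1: 1 + count([3, 4, 4], 1)
lst[0]=3 != 1: 0 + count([4, 4], 1)
lst[0]=4 != 1: 0 + count([4], 1)
lst[0]=4 != 1: 0 + count([], 1)
= 1


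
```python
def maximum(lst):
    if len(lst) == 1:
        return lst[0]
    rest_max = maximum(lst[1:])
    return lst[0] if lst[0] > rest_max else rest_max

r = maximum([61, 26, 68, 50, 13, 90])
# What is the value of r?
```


maximum([61, 26, 68, 50, 13, 90])
= compare 61 with maximum([26, 68, 50, 13, 90])
= compare 26 with maximum([68, 50, 13, 90])
= compare 68 with maximum([50, 13, 90])
= compare 50 with maximum([13, 90])
= compare 13 with maximum([90])
Base: maximum([90]) = 90
compare 13 with 90: max = 90
compare 50 with 90: max = 90
compare 68 with 90: max = 90
compare 26 with 90: max = 90
compare 61 with 90: max = 90
= 90


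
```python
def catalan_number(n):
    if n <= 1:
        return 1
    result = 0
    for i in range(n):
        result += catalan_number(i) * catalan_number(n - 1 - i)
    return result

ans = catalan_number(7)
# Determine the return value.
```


catalan_number(7)
= sum of catalan_number(i) * catalan_number(7-1-i) for i in 0..6
First compute sub-values bottom-up:
  catalan_number(0) = 1, catalan_number(1) = 1
  catalan_number(2) = 1*1 + 1*1 = 2
  catalan_number(3) = 1*2 + 1*1 + 2*1 = 5
  catalan_number(4) = 1*5 + 1*2 + 2*1 + 5*1 = 14
  catalan_number(5) = 1*14 + 1*5 + 2*2 + 5*1 + 14*1 = 42
  catalan_number(6) = 1*42 + 1*14 + 2*5 + 5*2 + 14*1 + 42*1 = 132
Now catalan_number(7):
  catalan_number(0)*catalan_number(6) = 1*132 = 132
  catalan_number(1)*catalan_number(5) = 1*42 = 42
  catalan_number(2)*catalan_number(4) = 2*14 = 28
  catalan_number(3)*catalan_number(3) = 5*5 = 25
  catalan_number(4)*catalan_number(2) = 14*2 = 28
  catalan_number(5)*catalan_number(1) = 42*1 = 42
  catalan_number(6)*catalan_number(0) = 132*1 = 132
= 132 + 42 + 28 + 25 + 28 + 42 + 132
= 429


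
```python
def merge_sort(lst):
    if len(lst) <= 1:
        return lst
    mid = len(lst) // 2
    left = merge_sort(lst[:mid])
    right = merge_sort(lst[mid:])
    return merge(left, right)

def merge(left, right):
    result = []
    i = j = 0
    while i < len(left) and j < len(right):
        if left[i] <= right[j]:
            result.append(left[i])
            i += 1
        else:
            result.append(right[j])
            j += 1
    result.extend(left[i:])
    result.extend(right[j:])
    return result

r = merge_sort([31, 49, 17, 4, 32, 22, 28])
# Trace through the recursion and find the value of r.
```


merge_sort([31, 49, 17, 4, 32, 22, 28])
Split into [31, 49, 17] and [4, 32, 22, 28]
Left sorted: [17, 31, 49]
Right sorted: [4, 22, 28, 32]
Merge [17, 31, 49] and [4, 22, 28, 32]
= [4, 17, 22, 28, 31, 32, 49]


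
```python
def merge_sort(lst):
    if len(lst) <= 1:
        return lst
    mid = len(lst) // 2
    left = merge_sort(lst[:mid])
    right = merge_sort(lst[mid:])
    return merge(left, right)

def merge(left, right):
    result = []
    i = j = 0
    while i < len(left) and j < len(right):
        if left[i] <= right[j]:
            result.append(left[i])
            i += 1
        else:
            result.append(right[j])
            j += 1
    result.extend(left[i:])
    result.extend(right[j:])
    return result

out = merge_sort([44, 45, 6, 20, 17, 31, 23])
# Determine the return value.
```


merge_sort([44, 45, 6, 20, 17, 31, 23])
Split into [44, 45, 6] and [20, 17, 31, 23]
Left sorted: [6, 44, 45]
Right sorted: [17, 20, 23, 31]
Merge [6, 44, 45] and [17, 20, 23, 31]
= [6, 17, 20, 23, 31, 44, 45]


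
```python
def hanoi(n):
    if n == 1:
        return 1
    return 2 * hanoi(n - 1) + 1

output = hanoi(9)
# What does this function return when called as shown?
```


hanoi(9)
= 2 * hanoi(8) + 1
= 2 * (2 * hanoi(7) + 1) + 1
= 2 * (2 * (2 * hanoi(6) + 1) + 1) + 1
= 2 * (2 * (2 * (2 * hanoi(5) + 1) + 1) + 1) + 1
= 2 * (2 * (2 * (2 * (2 * hanoi(4) + 1) + 1) + 1) + 1) + 1
= 2 * (2 * (2 * (2 * (2 * (2 * hanoi(3) + 1) + 1) + 1) + 1) + 1) + 1
= 2 * (2 * (2 * (2 * (2 * (2 * (2 * hanoi(2) + 1) + 1) + 1) + 1) + 1) + 1) + 1
= 2 * (2 * (2 * (2 * (2 * (2 * (2 * (2 * hanoi(1) + 1) + 1) + 1) + 1) + 1) + 1) + 1) + 1
Now compute bottom-up:
hanoi(1) = 1
hanoi(2) = 2 * 1 + 1 = 3
hanoi(3) = 2 * 3 + 1 = 7
hanoi(4) = 2 * 7 + 1 = 15
hanoi(5) = 2 * 15 + 1 = 31
hanoi(6) = 2 * 31 + 1 = 63
hanoi(7) = 2 * 63 + 1 = 127
hanoi(8) = 2 * 127 + 1 = 255
hanoi(9) = 2 * 255 + 1 = 511
= 511


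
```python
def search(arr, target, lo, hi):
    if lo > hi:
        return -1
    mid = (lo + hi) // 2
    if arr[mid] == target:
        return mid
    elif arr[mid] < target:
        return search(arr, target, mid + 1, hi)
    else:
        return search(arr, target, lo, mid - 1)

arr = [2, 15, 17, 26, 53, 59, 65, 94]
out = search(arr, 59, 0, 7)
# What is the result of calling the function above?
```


search(arr, 59, 0, 7)
lo=0, hi=7, mid=3, arr[mid]=26
26 < 59, search right half
lo=4, hi=7, mid=5, arr[mid]=59
arr[5] == 59, found at index 5
= 5


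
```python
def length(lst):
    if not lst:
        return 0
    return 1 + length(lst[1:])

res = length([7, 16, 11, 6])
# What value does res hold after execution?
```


length([7, 16, 11, 6])
= 1 + length([16, 11, 6])
= 1 + 1 + length([11, 6])
= 1 + 1 + 1 + length([6])
= 1 + 1 + 1 + 1 + length([])
= 1 + 1 + 1 + 1 + 0
= 4


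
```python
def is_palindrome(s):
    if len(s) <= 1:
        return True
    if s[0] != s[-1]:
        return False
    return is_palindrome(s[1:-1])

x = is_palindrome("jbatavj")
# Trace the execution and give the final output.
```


is_palindrome("jbatavj")
"jbatavj": s[0]='j' == s[-1]='j' -> is_palindrome("batav")
"batav": s[0]='b' != s[-1]='v' -> False
= False


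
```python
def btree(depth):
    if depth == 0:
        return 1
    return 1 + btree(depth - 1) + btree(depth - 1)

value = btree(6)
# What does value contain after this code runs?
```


btree(6)
= 1 + btree(5) + btree(5)
= 1 + 2 * btree(5)
btree(k) = 2^(k+1) - 1
btree(0) = 1
btree(1) = 3
btree(2) = 7
btree(3) = 15
btree(4) = 31
btree(6) = 2^7 - 1 = 127


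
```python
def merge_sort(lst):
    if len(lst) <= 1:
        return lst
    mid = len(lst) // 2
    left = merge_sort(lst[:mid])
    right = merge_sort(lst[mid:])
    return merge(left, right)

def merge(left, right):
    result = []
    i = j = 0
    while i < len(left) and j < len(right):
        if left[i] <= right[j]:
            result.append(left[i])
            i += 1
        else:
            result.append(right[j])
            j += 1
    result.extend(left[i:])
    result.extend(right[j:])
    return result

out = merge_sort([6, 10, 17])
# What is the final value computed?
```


merge_sort([6, 10, 17])
Split into [6] and [10, 17]
Left sorted: [6]
Right sorted: [10, 17]
Merge [6] and [10, 17]
= [6, 10, 17]


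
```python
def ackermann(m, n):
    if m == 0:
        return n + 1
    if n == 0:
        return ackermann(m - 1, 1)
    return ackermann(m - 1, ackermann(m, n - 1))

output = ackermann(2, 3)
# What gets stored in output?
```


ackermann(2, 3)
= ackermann(1, ackermann(2, 2))
First compute ackermann(2, 2) = 7
= ackermann(1, 7)
= 9


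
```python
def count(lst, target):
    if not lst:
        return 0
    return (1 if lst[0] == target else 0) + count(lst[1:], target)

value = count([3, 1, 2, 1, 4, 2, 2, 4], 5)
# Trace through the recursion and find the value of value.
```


count([3, 1, 2, 1, 4, 2, 2, 4], 5)
lst[0]=3 != 5: 0 + count([1, 2, 1, 4, 2, 2, 4], 5)
lst[0]=1 != 5: 0 + count([2, 1, 4, 2, 2, 4], 5)
lst[0]=2 != 5: 0 + count([1, 4, 2, 2, 4], 5)
lst[0]=1 != 5: 0 + count([4, 2, 2, 4], 5)
lst[0]=4 != 5: 0 + count([2, 2, 4], 5)
lst[0]=2 != 5: 0 + count([2, 4], 5)
lst[0]=2 != 5: 0 + count([4], 5)
lst[0]=4 != 5: 0 + count([], 5)
= 0


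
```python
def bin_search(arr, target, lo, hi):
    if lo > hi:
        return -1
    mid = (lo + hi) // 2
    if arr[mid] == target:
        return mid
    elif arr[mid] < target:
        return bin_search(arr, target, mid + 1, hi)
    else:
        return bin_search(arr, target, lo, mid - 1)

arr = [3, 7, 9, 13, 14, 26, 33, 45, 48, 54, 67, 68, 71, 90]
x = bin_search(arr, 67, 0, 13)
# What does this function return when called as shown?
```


bin_search(arr, 67, 0, 13)
lo=0, hi=13, mid=6, arr[mid]=33
33 < 67, search right half
lo=7, hi=13, mid=10, arr[mid]=67
arr[10] == 67, found at index 10
= 10


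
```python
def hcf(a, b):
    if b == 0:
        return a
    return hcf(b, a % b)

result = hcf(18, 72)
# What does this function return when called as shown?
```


hcf(18, 72)
= hcf(72, 18 % 72) = hcf(72, 18)
= hcf(18, 72 % 18) = hcf(18, 0)
b == 0, return a = 18


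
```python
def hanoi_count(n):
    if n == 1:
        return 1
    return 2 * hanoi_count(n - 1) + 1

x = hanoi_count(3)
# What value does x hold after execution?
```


hanoi_count(3)
= 2 * hanoi_count(2) + 1
= 2 * (2 * hanoi_count(1) + 1) + 1
Now compute bottom-up:
hanoi_count(1) = 1
hanoi_count(2) = 2 * 1 + 1 = 3
hanoi_count(3) = 2 * 3 + 1 = 7
= 7


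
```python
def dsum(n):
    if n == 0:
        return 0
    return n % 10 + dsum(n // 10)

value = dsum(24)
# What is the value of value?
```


dsum(24)
= 4 + dsum(2)
= 4 + 2 + dsum(0)
= 4 + 2 + 0
= 6


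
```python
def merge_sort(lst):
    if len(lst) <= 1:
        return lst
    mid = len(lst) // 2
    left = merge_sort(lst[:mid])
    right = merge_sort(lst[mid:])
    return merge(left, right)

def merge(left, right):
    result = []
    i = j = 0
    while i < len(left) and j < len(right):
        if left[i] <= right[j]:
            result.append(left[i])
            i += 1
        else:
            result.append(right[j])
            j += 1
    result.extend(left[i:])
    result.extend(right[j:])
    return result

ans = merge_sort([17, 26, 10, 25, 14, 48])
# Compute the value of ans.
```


merge_sort([17, 26, 10, 25, 14, 48])
Split into [17, 26, 10] and [25, 14, 48]
Left sorted: [10, 17, 26]
Right sorted: [14, 25, 48]
Merge [10, 17, 26] and [14, 25, 48]
= [10, 14, 17, 25, 26, 48]


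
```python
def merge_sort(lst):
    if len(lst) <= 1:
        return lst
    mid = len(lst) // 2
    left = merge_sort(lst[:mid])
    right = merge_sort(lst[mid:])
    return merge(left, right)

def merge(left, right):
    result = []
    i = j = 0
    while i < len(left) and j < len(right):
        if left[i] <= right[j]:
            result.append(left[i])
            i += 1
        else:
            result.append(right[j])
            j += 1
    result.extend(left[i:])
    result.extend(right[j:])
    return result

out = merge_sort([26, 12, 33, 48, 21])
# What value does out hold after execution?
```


merge_sort([26, 12, 33, 48, 21])
Split into [26, 12] and [33, 48, 21]
Left sorted: [12, 26]
Right sorted: [21, 33, 48]
Merge [12, 26] and [21, 33, 48]
= [12, 21, 26, 33, 48]


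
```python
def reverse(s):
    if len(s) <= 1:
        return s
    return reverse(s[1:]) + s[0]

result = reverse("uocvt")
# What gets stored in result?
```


reverse("uocvt")
= reverse("ocvt") + "u"
= reverse("cvt") + "o" + "u"
= reverse("vt") + "c" + "o" + "u"
= reverse("t") + "v" + "c" + "o" + "u"
= "t" + "v" + "c" + "o" + "u"
= "tvcou"


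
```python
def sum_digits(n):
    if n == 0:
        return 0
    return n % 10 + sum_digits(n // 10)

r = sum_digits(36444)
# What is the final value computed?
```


sum_digits(36444)
= 4 + sum_digits(3644)
= 4 + 4 + sum_digits(364)
= 4 + 4 + 4 + sum_digits(36)
= 4 + 4 + 4 + 6 + sum_digits(3)
= 4 + 4 + 4 + 6 + 3 + sum_digits(0)
= 4 + 4 + 4 + 6 + 3 + 0
= 21


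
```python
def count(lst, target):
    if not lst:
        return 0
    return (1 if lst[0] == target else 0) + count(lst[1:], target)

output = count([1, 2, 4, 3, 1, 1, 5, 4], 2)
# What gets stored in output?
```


count([1, 2, 4, 3, 1, 1, 5, 4], 2)
lst[0]=1 != 2: 0 + count([2, 4, 3, 1, 1, 5, 4], 2)
lst[0]=2 == 2: 1 + count([4, 3, 1, 1, 5, 4], 2)
lst[0]=4 != 2: 0 + count([3, 1, 1, 5, 4], 2)
lst[0]=3 != 2: 0 + count([1, 1, 5, 4], 2)
lst[0]=1 != 2: 0 + count([1, 5, 4], 2)
lst[0]=1 != 2: 0 + count([5, 4], 2)
lst[0]=5 != 2: 0 + count([4], 2)
lst[0]=4 != 2: 0 + count([], 2)
= 1


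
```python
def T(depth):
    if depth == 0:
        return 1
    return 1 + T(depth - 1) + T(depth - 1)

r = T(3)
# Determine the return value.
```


T(3)
= 1 + T(2) + T(2)
= 1 + 2 * T(2)
T(k) = 2^(k+1) - 1
T(0) = 1
T(1) = 3
T(2) = 7
T(3) = 15
T(3) = 2^4 - 1 = 15


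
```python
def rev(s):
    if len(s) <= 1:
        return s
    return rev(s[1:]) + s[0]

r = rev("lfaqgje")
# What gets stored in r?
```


rev("lfaqgje")
= rev("faqgje") + "l"
= rev("aqgje") + "f" + "l"
= rev("qgje") + "a" + "f" + "l"
= rev("gje") + "q" + "a" + "f" + "l"
= rev("je") + "g" + "q" + "a" + "f" + "l"
= rev("e") + "j" + "g" + "q" + "a" + "f" + "l"
= "e" + "j" + "g" + "q" + "a" + "f" + "l"
= "ejgqafl"


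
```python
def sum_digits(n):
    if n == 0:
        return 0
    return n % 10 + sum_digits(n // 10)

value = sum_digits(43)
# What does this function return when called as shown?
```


sum_digits(43)
= 3 + sum_digits(4)
= 3 + 4 + sum_digits(0)
= 3 + 4 + 0
= 7


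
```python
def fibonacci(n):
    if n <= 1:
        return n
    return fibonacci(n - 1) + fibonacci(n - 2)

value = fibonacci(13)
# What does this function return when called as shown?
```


fibonacci(13)
= fibonacci(12) + fibonacci(11)
= (fibonacci(11) + fibonacci(10)) + fibonacci(11)
Computing bottom-up: fibonacci(0)=0, fibonacci(1)=1, fibonacci(2)=1, fibonacci(3)=2, fibonacci(4)=3, fibonacci(5)=5, fibonacci(6)=8, fibonacci(7)=13, fibonacci(8)=21, fibonacci(9)=34, fibonacci(10)=55, fibonacci(11)=89, fibonacci(12)=144, fibonacci(13)=233
= 233


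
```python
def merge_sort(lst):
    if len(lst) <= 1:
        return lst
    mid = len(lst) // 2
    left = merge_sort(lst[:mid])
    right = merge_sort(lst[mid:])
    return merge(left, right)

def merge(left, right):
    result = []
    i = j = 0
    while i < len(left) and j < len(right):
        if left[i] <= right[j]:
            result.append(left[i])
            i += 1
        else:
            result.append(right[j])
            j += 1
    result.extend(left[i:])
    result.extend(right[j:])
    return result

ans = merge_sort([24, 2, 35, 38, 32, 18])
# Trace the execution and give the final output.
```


merge_sort([24, 2, 35, 38, 32, 18])
Split into [24, 2, 35] and [38, 32, 18]
Left sorted: [2, 24, 35]
Right sorted: [18, 32, 38]
Merge [2, 24, 35] and [18, 32, 38]
= [2, 18, 24, 32, 35, 38]


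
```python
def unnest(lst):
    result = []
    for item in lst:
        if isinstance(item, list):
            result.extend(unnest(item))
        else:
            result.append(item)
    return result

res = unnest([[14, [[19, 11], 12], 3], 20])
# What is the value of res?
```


unnest([[14, [[19, 11], 12], 3], 20])
Processing each element:
  [14, [[19, 11], 12], 3] is a list -> unnest recursively -> [14, 19, 11, 12, 3]
  20 is not a list -> append 20
= [14, 19, 11, 12, 3, 20]


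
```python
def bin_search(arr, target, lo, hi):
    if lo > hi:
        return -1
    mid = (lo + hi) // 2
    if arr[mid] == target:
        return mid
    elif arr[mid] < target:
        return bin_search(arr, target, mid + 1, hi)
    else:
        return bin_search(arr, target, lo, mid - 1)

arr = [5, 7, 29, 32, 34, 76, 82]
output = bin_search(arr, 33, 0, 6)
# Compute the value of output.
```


bin_search(arr, 33, 0, 6)
lo=0, hi=6, mid=3, arr[mid]=32
32 < 33, search right half
lo=4, hi=6, mid=5, arr[mid]=76
76 > 33, search left half
lo=4, hi=4, mid=4, arr[mid]=34
34 > 33, search left half
lo > hi, target not found, return -1
= -1


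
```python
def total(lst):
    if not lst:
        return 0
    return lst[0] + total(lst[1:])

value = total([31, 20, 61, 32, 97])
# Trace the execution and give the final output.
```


total([31, 20, 61, 32, 97])
= 31 + total([20, 61, 32, 97])
= 31 + 20 + total([61, 32, 97])
= 31 + 20 + 61 + total([32, 97])
= 31 + 20 + 61 + 32 + total([97])
= 31 + 20 + 61 + 32 + 97 + total([])
= 31 + 20 + 61 + 32 + 97 + 0
= 241


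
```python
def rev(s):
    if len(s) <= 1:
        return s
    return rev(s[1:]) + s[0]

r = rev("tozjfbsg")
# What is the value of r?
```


rev("tozjfbsg")
= rev("ozjfbsg") + "t"
= rev("zjfbsg") + "o" + "t"
= rev("jfbsg") + "z" + "o" + "t"
= rev("fbsg") + "j" + "z" + "o" + "t"
= rev("bsg") + "f" + "j" + "z" + "o" + "t"
= rev("sg") + "b" + "f" + "j" + "z" + "o" + "t"
= rev("g") + "s" + "b" + "f" + "j" + "z" + "o" + "t"
= "g" + "s" + "b" + "f" + "j" + "z" + "o" + "t"
= "gsbfjzot"


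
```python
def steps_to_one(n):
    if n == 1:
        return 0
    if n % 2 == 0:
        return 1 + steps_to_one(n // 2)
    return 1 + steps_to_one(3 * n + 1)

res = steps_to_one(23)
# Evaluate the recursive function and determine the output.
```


steps_to_one(23)
23 is odd -> 3*23+1 = 70 -> steps_to_one(70)
70 is even -> steps_to_one(35)
35 is odd -> 3*35+1 = 106 -> steps_to_one(106)
106 is even -> steps_to_one(53)
53 is odd -> 3*53+1 = 160 -> steps_to_one(160)
160 is even -> steps_to_one(80)
80 is even -> steps_to_one(40)
40 is even -> steps_to_one(20)
20 is even -> steps_to_one(10)
10 is even -> steps_to_one(5)
5 is odd -> 3*5+1 = 16 -> steps_to_one(16)
16 is even -> steps_to_one(8)
8 is even -> steps_to_one(4)
4 is even -> steps_to_one(2)
2 is even -> steps_to_one(1)
Reached 1 after 15 steps
= 15


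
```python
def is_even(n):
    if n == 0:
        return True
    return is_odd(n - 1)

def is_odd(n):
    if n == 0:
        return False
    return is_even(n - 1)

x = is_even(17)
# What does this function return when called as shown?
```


is_even(17)
= is_odd(16)
= is_even(15)
= is_odd(14)
= is_even(13)
= is_odd(12)
= is_even(11)
= is_odd(10)
= is_even(9)
= is_odd(8)
= is_even(7)
= is_odd(6)
= is_even(5)
= is_odd(4)
= is_even(3)
= is_odd(2)
= is_even(1)
= is_odd(0)
n == 0: return False
= False


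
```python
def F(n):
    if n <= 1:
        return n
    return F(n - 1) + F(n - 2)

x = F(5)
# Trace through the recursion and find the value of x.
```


F(5)
= F(4) + F(3)
= (F(3) + F(2)) + F(3)
Computing bottom-up: F(0)=0, F(1)=1, F(2)=1, F(3)=2, F(4)=3, F(5)=5
= 5


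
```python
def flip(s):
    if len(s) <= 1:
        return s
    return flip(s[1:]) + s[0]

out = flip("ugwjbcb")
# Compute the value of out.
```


flip("ugwjbcb")
= flip("gwjbcb") + "u"
= flip("wjbcb") + "g" + "u"
= flip("jbcb") + "w" + "g" + "u"
= flip("bcb") + "j" + "w" + "g" + "u"
= flip("cb") + "b" + "j" + "w" + "g" + "u"
= flip("b") + "c" + "b" + "j" + "w" + "g" + "u"
= "b" + "c" + "b" + "j" + "w" + "g" + "u"
= "bcbjwgu"


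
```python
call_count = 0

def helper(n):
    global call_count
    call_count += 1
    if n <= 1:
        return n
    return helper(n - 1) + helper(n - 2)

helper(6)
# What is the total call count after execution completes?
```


helper(6) calls helper(5) and helper(4); each non-base call branches into two more.
Let C(k) = total number of calls made by helper(k), including the call to helper(k) itself.
Base cases: C(0) = 1, C(1) = 1
Recurrence: C(k) = 1 + C(k-1) + C(k-2)
  C(2) = 1 + C(1) + C(0) = 1 + 1 + 1 = 3
  C(3) = 1 + C(2) + C(1) = 1 + 3 + 1 = 5
  C(4) = 1 + C(3) + C(2) = 1 + 5 + 3 = 9
  C(5) = 1 + C(4) + C(3) = 1 + 9 + 5 = 15
  C(6) = 1 + C(5) + C(4) = 1 + 15 + 9 = 25
Total calls = C(6) = 25


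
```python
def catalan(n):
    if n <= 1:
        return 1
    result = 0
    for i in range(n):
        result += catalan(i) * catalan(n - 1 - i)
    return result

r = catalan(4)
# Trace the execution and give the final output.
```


catalan(4)
= sum of catalan(i) * catalan(4-1-i) for i in 0..3
First compute sub-values bottom-up:
  catalan(0) = 1, catalan(1) = 1
  catalan(2) = 1*1 + 1*1 = 2
  catalan(3) = 1*2 + 1*1 + 2*1 = 5
Now catalan(4):
  catalan(0)*catalan(3) = 1*5 = 5
  catalan(1)*catalan(2) = 1*2 = 2
  catalan(2)*catalan(1) = 2*1 = 2
  catalan(3)*catalan(0) = 5*1 = 5
= 5 + 2 + 2 + 5
= 14


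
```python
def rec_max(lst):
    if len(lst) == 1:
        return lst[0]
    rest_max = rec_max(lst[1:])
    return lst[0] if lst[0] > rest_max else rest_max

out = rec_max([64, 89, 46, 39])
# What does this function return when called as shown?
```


rec_max([64, 89, 46, 39])
= compare 64 with rec_max([89, 46, 39])
= compare 89 with rec_max([46, 39])
= compare 46 with rec_max([39])
Base: rec_max([39]) = 39
compare 46 with 39: max = 46
compare 89 with 46: max = 89
compare 64 with 89: max = 89
= 89


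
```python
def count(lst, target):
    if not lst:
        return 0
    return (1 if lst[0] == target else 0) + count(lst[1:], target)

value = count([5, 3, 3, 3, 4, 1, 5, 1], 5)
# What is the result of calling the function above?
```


count([5, 3, 3, 3, 4, 1, 5, 1], 5)
lst[0]=5 == 5: 1 + count([3, 3, 3, 4, 1, 5, 1], 5)
lst[0]=3 != 5: 0 + count([3, 3, 4, 1, 5, 1], 5)
lst[0]=3 != 5: 0 + count([3, 4, 1, 5, 1], 5)
lst[0]=3 != 5: 0 + count([4, 1, 5, 1], 5)
lst[0]=4 != 5: 0 + count([1, 5, 1], 5)
lst[0]=1 != 5: 0 + count([5, 1], 5)
lst[0]=5 == 5: 1 + count([1], 5)
lst[0]=1 != 5: 0 + count([], 5)
= 2


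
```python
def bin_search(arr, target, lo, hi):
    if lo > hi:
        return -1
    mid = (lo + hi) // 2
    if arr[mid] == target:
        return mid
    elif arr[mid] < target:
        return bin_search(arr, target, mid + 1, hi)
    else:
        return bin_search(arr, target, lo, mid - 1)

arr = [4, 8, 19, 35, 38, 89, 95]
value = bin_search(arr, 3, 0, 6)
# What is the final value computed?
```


bin_search(arr, 3, 0, 6)
lo=0, hi=6, mid=3, arr[mid]=35
35 > 3, search left half
lo=0, hi=2, mid=1, arr[mid]=8
8 > 3, search left half
lo=0, hi=0, mid=0, arr[mid]=4
4 > 3, search left half
lo > hi, target not found, return -1
= -1


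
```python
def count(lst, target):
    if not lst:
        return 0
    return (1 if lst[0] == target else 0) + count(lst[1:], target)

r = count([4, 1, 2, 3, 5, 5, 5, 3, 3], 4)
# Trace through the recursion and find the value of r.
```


count([4, 1, 2, 3, 5, 5, 5, 3, 3], 4)
lst[0]=4 == 4: 1 + count([1, 2, 3, 5, 5, 5, 3, 3], 4)
lst[0]=1 != 4: 0 + count([2, 3, 5, 5, 5, 3, 3], 4)
lst[0]=2 != 4: 0 + count([3, 5, 5, 5, 3, 3], 4)
lst[0]=3 != 4: 0 + count([5, 5, 5, 3, 3], 4)
lst[0]=5 != 4: 0 + count([5, 5, 3, 3], 4)
lst[0]=5 != 4: 0 + count([5, 3, 3], 4)
lst[0]=5 != 4: 0 + count([3, 3], 4)
lst[0]=3 != 4: 0 + count([3], 4)
lst[0]=3 != 4: 0 + count([], 4)
= 1


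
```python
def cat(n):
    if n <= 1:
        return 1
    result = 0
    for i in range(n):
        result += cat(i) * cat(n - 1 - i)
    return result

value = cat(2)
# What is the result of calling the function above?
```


cat(2)
= sum of cat(i) * cat(2-1-i) for i in 0..1
  cat(0)*cat(1) = 1*1 = 1
  cat(1)*cat(0) = 1*1 = 1
= 1 + 1
= 2


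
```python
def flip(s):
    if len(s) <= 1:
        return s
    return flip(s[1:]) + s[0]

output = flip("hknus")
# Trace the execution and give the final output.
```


flip("hknus")
= flip("knus") + "h"
= flip("nus") + "k" + "h"
= flip("us") + "n" + "k" + "h"
= flip("s") + "u" + "n" + "k" + "h"
= "s" + "u" + "n" + "k" + "h"
= "sunkh"


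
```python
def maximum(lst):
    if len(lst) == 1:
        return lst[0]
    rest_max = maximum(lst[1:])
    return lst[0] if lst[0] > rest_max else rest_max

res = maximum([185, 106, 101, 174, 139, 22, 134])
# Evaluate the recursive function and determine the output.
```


maximum([185, 106, 101, 174, 139, 22, 134])
= compare 185 with maximum([106, 101, 174, 139, 22, 134])
= compare 106 with maximum([101, 174, 139, 22, 134])
= compare 101 with maximum([174, 139, 22, 134])
= compare 174 with maximum([139, 22, 134])
= compare 139 with maximum([22, 134])
= compare 22 with maximum([134])
Base: maximum([134]) = 134
compare 22 with 134: max = 134
compare 139 with 134: max = 139
compare 174 with 139: max = 174
compare 101 with 174: max = 174
compare 106 with 174: max = 174
compare 185 with 174: max = 185
= 185


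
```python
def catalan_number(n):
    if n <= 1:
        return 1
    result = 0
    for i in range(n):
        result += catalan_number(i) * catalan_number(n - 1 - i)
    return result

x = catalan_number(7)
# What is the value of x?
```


catalan_number(7)
= sum of catalan_number(i) * catalan_number(7-1-i) for i in 0..6
First compute sub-values bottom-up:
  catalan_number(0) = 1, catalan_number(1) = 1
  catalan_number(2) = 1*1 + 1*1 = 2
  catalan_number(3) = 1*2 + 1*1 + 2*1 = 5
  catalan_number(4) = 1*5 + 1*2 + 2*1 + 5*1 = 14
  catalan_number(5) = 1*14 + 1*5 + 2*2 + 5*1 + 14*1 = 42
  catalan_number(6) = 1*42 + 1*14 + 2*5 + 5*2 + 14*1 + 42*1 = 132
Now catalan_number(7):
  catalan_number(0)*catalan_number(6) = 1*132 = 132
  catalan_number(1)*catalan_number(5) = 1*42 = 42
  catalan_number(2)*catalan_number(4) = 2*14 = 28
  catalan_number(3)*catalan_number(3) = 5*5 = 25
  catalan_number(4)*catalan_number(2) = 14*2 = 28
  catalan_number(5)*catalan_number(1) = 42*1 = 42
  catalan_number(6)*catalan_number(0) = 132*1 = 132
= 132 + 42 + 28 + 25 + 28 + 42 + 132
= 429


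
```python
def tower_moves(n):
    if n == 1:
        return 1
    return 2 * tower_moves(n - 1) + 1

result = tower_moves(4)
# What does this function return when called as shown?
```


tower_moves(4)
= 2 * tower_moves(3) + 1
= 2 * (2 * tower_moves(2) + 1) + 1
= 2 * (2 * (2 * tower_moves(1) + 1) + 1) + 1
Now compute bottom-up:
tower_moves(1) = 1
tower_moves(2) = 2 * 1 + 1 = 3
tower_moves(3) = 2 * 3 + 1 = 7
tower_moves(4) = 2 * 7 + 1 = 15
= 15


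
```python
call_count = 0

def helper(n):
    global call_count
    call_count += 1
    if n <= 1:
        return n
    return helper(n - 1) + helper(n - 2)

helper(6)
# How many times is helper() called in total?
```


helper(6) calls helper(5) and helper(4); each non-base call branches into two more.
Let C(k) = total number of calls made by helper(k), including the call to helper(k) itself.
Base cases: C(0) = 1, C(1) = 1
Recurrence: C(k) = 1 + C(k-1) + C(k-2)
  C(2) = 1 + C(1) + C(0) = 1 + 1 + 1 = 3
  C(3) = 1 + C(2) + C(1) = 1 + 3 + 1 = 5
  C(4) = 1 + C(3) + C(2) = 1 + 5 + 3 = 9
  C(5) = 1 + C(4) + C(3) = 1 + 9 + 5 = 15
  C(6) = 1 + C(5) + C(4) = 1 + 15 + 9 = 25
Total calls = C(6) = 25


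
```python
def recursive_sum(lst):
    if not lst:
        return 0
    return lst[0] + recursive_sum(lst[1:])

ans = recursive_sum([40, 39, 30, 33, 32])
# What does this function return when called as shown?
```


recursive_sum([40, 39, 30, 33, 32])
= 40 + recursive_sum([39, 30, 33, 32])
= 40 + 39 + recursive_sum([30, 33, 32])
= 40 + 39 + 30 + recursive_sum([33, 32])
= 40 + 39 + 30 + 33 + recursive_sum([32])
= 40 + 39 + 30 + 33 + 32 + recursive_sum([])
= 40 + 39 + 30 + 33 + 32 + 0
= 174


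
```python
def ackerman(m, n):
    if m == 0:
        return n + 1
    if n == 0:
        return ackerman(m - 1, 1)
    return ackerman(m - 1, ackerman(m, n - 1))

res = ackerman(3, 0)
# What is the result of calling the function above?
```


ackerman(3, 0)
n == 0: return ackerman(2, 1)
= ackerman(2, 1) = 5
= 5


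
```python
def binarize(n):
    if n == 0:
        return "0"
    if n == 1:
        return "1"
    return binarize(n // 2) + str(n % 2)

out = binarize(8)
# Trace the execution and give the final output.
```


binarize(8)
= binarize(4) + "0"
= binarize(2) + "0" + "0"
= binarize(1) + "0" + "0" + "0"
= "1" + "0" + "0" + "0"
= "1000"


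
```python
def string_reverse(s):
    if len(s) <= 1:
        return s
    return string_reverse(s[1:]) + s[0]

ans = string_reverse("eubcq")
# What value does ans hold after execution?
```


string_reverse("eubcq")
= string_reverse("ubcq") + "e"
= string_reverse("bcq") + "u" + "e"
= string_reverse("cq") + "b" + "u" + "e"
= string_reverse("q") + "c" + "b" + "u" + "e"
= "q" + "c" + "b" + "u" + "e"
= "qcbue"


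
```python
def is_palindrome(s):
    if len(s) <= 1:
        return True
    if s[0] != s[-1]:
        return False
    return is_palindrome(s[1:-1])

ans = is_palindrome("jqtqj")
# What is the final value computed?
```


is_palindrome("jqtqj")
"jqtqj": s[0]='j' == s[-1]='j' -> is_palindrome("qtq")
"qtq": s[0]='q' == s[-1]='q' -> is_palindrome("t")
"t": len <= 1 -> True
= True


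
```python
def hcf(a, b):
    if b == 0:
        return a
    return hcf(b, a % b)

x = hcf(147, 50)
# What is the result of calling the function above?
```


hcf(147, 50)
= hcf(50, 147 % 50) = hcf(50, 47)
= hcf(47, 50 % 47) = hcf(47, 3)
= hcf(3, 47 % 3) = hcf(3, 2)
= hcf(2, 3 % 2) = hcf(2, 1)
= hcf(1, 2 % 1) = hcf(1, 0)
b == 0, return a = 1


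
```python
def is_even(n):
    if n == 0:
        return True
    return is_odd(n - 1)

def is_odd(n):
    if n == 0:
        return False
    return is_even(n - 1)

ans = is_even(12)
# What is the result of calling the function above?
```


is_even(12)
= is_odd(11)
= is_even(10)
= is_odd(9)
= is_even(8)
= is_odd(7)
= is_even(6)
= is_odd(5)
= is_even(4)
= is_odd(3)
= is_even(2)
= is_odd(1)
= is_even(0)
n == 0: return True
= True


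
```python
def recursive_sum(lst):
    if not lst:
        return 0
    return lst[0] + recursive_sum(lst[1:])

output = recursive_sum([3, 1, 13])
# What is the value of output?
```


recursive_sum([3, 1, 13])
= 3 + recursive_sum([1, 13])
= 3 + 1 + recursive_sum([13])
= 3 + 1 + 13 + recursive_sum([])
= 3 + 1 + 13 + 0
= 17


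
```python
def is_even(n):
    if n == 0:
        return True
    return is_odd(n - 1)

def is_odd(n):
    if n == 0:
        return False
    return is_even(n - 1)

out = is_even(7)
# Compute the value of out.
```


is_even(7)
= is_odd(6)
= is_even(5)
= is_odd(4)
= is_even(3)
= is_odd(2)
= is_even(1)
= is_odd(0)
n == 0: return False
= False


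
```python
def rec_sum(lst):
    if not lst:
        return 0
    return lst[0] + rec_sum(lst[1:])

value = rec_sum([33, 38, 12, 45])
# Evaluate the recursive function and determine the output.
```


rec_sum([33, 38, 12, 45])
= 33 + rec_sum([38, 12, 45])
= 33 + 38 + rec_sum([12, 45])
= 33 + 38 + 12 + rec_sum([45])
= 33 + 38 + 12 + 45 + rec_sum([])
= 33 + 38 + 12 + 45 + 0
= 128


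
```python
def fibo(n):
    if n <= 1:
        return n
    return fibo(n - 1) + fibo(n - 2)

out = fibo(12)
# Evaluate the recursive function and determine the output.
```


fibo(12)
= fibo(11) + fibo(10)
= (fibo(10) + fibo(9)) + fibo(10)
Computing bottom-up: fibo(0)=0, fibo(1)=1, fibo(2)=1, fibo(3)=2, fibo(4)=3, fibo(5)=5, fibo(6)=8, fibo(7)=13, fibo(8)=21, fibo(9)=34, fibo(10)=55, fibo(11)=89, fibo(12)=144
= 144


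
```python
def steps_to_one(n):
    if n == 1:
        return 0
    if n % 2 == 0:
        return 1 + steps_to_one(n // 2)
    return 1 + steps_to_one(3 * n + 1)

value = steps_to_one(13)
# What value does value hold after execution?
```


steps_to_one(13)
13 is odd -> 3*13+1 = 40 -> steps_to_one(40)
40 is even -> steps_to_one(20)
20 is even -> steps_to_one(10)
10 is even -> steps_to_one(5)
5 is odd -> 3*5+1 = 16 -> steps_to_one(16)
16 is even -> steps_to_one(8)
8 is even -> steps_to_one(4)
4 is even -> steps_to_one(2)
2 is even -> steps_to_one(1)
Reached 1 after 9 steps
= 9


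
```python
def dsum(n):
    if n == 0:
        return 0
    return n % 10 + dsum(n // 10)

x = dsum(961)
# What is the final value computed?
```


dsum(961)
= 1 + dsum(96)
= 1 + 6 + dsum(9)
= 1 + 6 + 9 + dsum(0)
= 1 + 6 + 9 + 0
= 16


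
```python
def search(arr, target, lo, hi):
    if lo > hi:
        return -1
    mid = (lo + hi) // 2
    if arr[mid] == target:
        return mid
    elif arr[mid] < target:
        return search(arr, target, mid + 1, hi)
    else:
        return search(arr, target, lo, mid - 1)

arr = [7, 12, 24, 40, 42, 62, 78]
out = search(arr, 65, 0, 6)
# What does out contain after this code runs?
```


search(arr, 65, 0, 6)
lo=0, hi=6, mid=3, arr[mid]=40
40 < 65, search right half
lo=4, hi=6, mid=5, arr[mid]=62
62 < 65, search right half
lo=6, hi=6, mid=6, arr[mid]=78
78 > 65, search left half
lo > hi, target not found, return -1
= -1


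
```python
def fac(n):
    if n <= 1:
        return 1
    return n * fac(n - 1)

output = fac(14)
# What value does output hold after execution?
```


fac(14)
= 14 * fac(13)
= 14 * 13 * fac(12)
= 14 * 13 * 12 * fac(11)
= 14 * 13 * 12 * 11 * fac(10)
= 14 * 13 * 12 * 11 * 10 * fac(9)
= 14 * 13 * 12 * 11 * 10 * 9 * fac(8)
= 14 * 13 * 12 * 11 * 10 * 9 * 8 * fac(7)
= 14 * 13 * 12 * 11 * 10 * 9 * 8 * 7 * fac(6)
= 14 * 13 * 12 * 11 * 10 * 9 * 8 * 7 * 6 * fac(5)
= 14 * 13 * 12 * 11 * 10 * 9 * 8 * 7 * 6 * 5 * fac(4)
= 14 * 13 * 12 * 11 * 10 * 9 * 8 * 7 * 6 * 5 * 4 * fac(3)
= 14 * 13 * 12 * 11 * 10 * 9 * 8 * 7 * 6 * 5 * 4 * 3 * fac(2)
= 14 * 13 * 12 * 11 * 10 * 9 * 8 * 7 * 6 * 5 * 4 * 3 * 2 * fac(1)
= 14 * 13 * 12 * 11 * 10 * 9 * 8 * 7 * 6 * 5 * 4 * 3 * 2 * 1
= 87178291200


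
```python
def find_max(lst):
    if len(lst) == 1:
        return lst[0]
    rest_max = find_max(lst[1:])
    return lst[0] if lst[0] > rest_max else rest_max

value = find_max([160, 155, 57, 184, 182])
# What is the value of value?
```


find_max([160, 155, 57, 184, 182])
= compare 160 with find_max([155, 57, 184, 182])
= compare 155 with find_max([57, 184, 182])
= compare 57 with find_max([184, 182])
= compare 184 with find_max([182])
Base: find_max([182]) = 182
compare 184 with 182: max = 184
compare 57 with 184: max = 184
compare 155 with 184: max = 184
compare 160 with 184: max = 184
= 184


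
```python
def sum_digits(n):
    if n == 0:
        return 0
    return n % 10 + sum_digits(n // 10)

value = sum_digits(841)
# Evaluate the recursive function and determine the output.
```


sum_digits(841)
= 1 + sum_digits(84)
= 1 + 4 + sum_digits(8)
= 1 + 4 + 8 + sum_digits(0)
= 1 + 4 + 8 + 0
= 13


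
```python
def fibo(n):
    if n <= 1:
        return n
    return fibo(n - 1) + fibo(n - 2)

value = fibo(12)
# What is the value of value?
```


fibo(12)
= fibo(11) + fibo(10)
= (fibo(10) + fibo(9)) + fibo(10)
Computing bottom-up: fibo(0)=0, fibo(1)=1, fibo(2)=1, fibo(3)=2, fibo(4)=3, fibo(5)=5, fibo(6)=8, fibo(7)=13, fibo(8)=21, fibo(9)=34, fibo(10)=55, fibo(11)=89, fibo(12)=144
= 144


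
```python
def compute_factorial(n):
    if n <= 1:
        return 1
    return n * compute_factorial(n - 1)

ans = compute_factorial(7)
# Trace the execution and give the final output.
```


compute_factorial(7)
= 7 * compute_factorial(6)
= 7 * 6 * compute_factorial(5)
= 7 * 6 * 5 * compute_factorial(4)
= 7 * 6 * 5 * 4 * compute_factorial(3)
= 7 * 6 * 5 * 4 * 3 * compute_factorial(2)
= 7 * 6 * 5 * 4 * 3 * 2 * compute_factorial(1)
= 7 * 6 * 5 * 4 * 3 * 2 * 1
= 5040


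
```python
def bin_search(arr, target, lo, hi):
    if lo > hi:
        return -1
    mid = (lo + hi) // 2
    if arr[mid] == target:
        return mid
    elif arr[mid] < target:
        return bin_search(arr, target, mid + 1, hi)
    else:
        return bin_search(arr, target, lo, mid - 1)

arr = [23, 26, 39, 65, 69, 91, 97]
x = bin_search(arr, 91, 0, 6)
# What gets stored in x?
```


bin_search(arr, 91, 0, 6)
lo=0, hi=6, mid=3, arr[mid]=65
65 < 91, search right half
lo=4, hi=6, mid=5, arr[mid]=91
arr[5] == 91, found at index 5
= 5


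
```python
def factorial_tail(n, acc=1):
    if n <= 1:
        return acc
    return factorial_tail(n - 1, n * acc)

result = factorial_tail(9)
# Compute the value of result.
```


factorial_tail(9, 1)
= factorial_tail(8, 9 * 1) = factorial_tail(8, 9)
= factorial_tail(7, 8 * 9) = factorial_tail(7, 72)
= factorial_tail(6, 7 * 72) = factorial_tail(6, 504)
= factorial_tail(5, 6 * 504) = factorial_tail(5, 3024)
= factorial_tail(4, 5 * 3024) = factorial_tail(4, 15120)
= factorial_tail(3, 4 * 15120) = factorial_tail(3, 60480)
= factorial_tail(2, 3 * 60480) = factorial_tail(2, 181440)
= factorial_tail(1, 2 * 181440) = factorial_tail(1, 362880)
n <= 1, return acc = 362880
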